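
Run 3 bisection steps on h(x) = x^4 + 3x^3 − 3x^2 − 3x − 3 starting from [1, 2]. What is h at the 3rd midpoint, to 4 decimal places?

-1.4236

h(1.5) = 0.9375 > 0, so the root lies in [1, 1.5]
h(1.25) = -3.136719 < 0, so the root lies in [1.25, 1.5]
h(1.375) = -1.423584 < 0, so the root lies in [1.375, 1.5]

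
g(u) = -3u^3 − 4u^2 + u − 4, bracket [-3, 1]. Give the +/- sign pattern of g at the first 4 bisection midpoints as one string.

-+--

midpoint -1: g = -6 < 0 → [-3, -1]
midpoint -2: g = 2 > 0 → [-2, -1]
midpoint -1.5: g = -4.375 < 0 → [-2, -1.5]
midpoint -1.75: g = -1.9219 < 0 → [-2, -1.75]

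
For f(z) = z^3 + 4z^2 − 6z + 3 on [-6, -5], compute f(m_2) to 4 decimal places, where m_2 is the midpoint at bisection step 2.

0.0469

m = -5.5, f(m) = -9.375 (−); new bracket [-5.5, -5]
m = -5.25, f(m) = 0.046875 (+); new bracket [-5.5, -5.25]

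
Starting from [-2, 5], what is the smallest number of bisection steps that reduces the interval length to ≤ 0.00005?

Width after n steps is 7/2^n. Need 2^n ≥ 7/0.00005 = 140000.
2^17 = 131072 < 140000 ≤ 2^18 = 262144, so n = 18.

18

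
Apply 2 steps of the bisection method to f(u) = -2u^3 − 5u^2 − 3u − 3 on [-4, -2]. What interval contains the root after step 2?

[-2.5, -2]

m = -3, f(m) = 15 (+); new bracket [-3, -2]
m = -2.5, f(m) = 4.5 (+); new bracket [-2.5, -2]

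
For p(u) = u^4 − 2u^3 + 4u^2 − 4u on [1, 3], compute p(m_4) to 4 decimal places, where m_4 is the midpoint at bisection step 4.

0.4377

midpoint 2: p = 8 > 0 → [1, 2]
midpoint 1.5: p = 1.3125 > 0 → [1, 1.5]
midpoint 1.25: p = -0.214844 < 0 → [1.25, 1.5]
midpoint 1.375: p = 0.4377 > 0 → [1.25, 1.375]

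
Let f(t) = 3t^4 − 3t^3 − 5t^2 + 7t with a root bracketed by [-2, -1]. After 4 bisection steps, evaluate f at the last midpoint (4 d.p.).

f(-1.5) = 3.5625 > 0, so the root lies in [-1.5, -1]
f(-1.25) = -3.378906 < 0, so the root lies in [-1.5, -1.25]
f(-1.375) = -0.555908 < 0, so the root lies in [-1.5, -1.375]
f(-1.4375) = 1.327 > 0, so the root lies in [-1.4375, -1.375]

1.3270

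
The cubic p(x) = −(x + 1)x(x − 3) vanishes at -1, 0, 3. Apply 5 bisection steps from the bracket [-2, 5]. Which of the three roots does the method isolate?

3

midpoint 1.5: p = 5.625 > 0 → [1.5, 5]
midpoint 3.25: p = -3.453125 < 0 → [1.5, 3.25]
midpoint 2.375: p = 5.009766 > 0 → [2.375, 3.25]
midpoint 2.8125: p = 2.0105 > 0 → [2.8125, 3.25]
midpoint 3.03125: p = -0.3819 < 0 → [2.8125, 3.03125]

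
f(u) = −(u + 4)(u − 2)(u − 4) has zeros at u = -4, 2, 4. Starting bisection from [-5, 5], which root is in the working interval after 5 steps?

-4

midpoint 0: f = -32 < 0 → [-5, 0]
midpoint -2.5: f = -43.875 < 0 → [-5, -2.5]
midpoint -3.75: f = -11.140625 < 0 → [-5, -3.75]
midpoint -4.375: f = 20.0215 > 0 → [-4.375, -3.75]
midpoint -4.0625: f = 3.0549 > 0 → [-4.0625, -3.75]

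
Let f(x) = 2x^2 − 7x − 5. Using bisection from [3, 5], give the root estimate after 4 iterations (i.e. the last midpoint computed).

x = 4 gives f = -1, negative; keep [4, 5]
x = 4.5 gives f = 4, positive; keep [4, 4.5]
x = 4.25 gives f = 1.375, positive; keep [4, 4.25]
x = 4.125 gives f = 0.1562, positive; keep [4, 4.125]

4.125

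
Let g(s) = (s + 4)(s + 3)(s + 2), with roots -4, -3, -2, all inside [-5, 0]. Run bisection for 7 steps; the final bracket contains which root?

-2

s = -2.5 gives g = -0.375, negative; keep [-2.5, 0]
s = -1.25 gives g = 3.609375, positive; keep [-2.5, -1.25]
s = -1.875 gives g = 0.298828, positive; keep [-2.5, -1.875]
s = -2.1875 gives g = -0.2761, negative; keep [-2.1875, -1.875]
s = -2.03125 gives g = -0.0596, negative; keep [-2.03125, -1.875]
s = -1.953125 gives g = 0.1004, positive; keep [-2.03125, -1.953125]
s = -1.9921875 gives g = 0.0158, positive; keep [-2.03125, -1.9921875]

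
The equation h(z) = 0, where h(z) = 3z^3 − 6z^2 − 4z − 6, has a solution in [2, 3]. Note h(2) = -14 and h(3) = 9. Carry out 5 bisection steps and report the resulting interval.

z = 2.5 gives h = -6.625, negative; keep [2.5, 3]
z = 2.75 gives h = 0.015625, positive; keep [2.5, 2.75]
z = 2.625 gives h = -3.580078, negative; keep [2.625, 2.75]
z = 2.6875 gives h = -1.8533, negative; keep [2.6875, 2.75]
z = 2.71875 gives h = -0.9369, negative; keep [2.71875, 2.75]

[2.71875, 2.75]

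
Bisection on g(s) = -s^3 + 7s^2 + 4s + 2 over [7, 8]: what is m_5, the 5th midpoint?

7.59375

m = 7.5, g(m) = 3.875 (+); new bracket [7.5, 8]
m = 7.75, g(m) = -12.046875 (−); new bracket [7.5, 7.75]
m = 7.625, g(m) = -3.837891 (−); new bracket [7.5, 7.625]
m = 7.5625, g(m) = 0.0798 (+); new bracket [7.5625, 7.625]
m = 7.59375, g(m) = -1.8636 (−); new bracket [7.5625, 7.59375]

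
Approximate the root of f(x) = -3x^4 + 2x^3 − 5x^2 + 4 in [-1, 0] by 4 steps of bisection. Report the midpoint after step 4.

x = -0.5 gives f = 2.3125, positive; keep [-1, -0.5]
x = -0.75 gives f = -0.605469, negative; keep [-0.75, -0.5]
x = -0.625 gives f = 1.10083, positive; keep [-0.75, -0.625]
x = -0.6875 gives f = 0.3166, positive; keep [-0.75, -0.6875]

-0.6875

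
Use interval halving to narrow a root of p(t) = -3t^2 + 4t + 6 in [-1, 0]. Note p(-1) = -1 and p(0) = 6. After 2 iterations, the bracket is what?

[-1, -0.75]

t = -0.5 gives p = 3.25, positive; keep [-1, -0.5]
t = -0.75 gives p = 1.3125, positive; keep [-1, -0.75]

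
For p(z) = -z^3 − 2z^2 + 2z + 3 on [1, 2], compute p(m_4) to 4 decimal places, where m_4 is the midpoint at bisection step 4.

-0.0813

m = 1.5, p(m) = -1.875 (−); new bracket [1, 1.5]
m = 1.25, p(m) = 0.421875 (+); new bracket [1.25, 1.5]
m = 1.375, p(m) = -0.630859 (−); new bracket [1.25, 1.375]
m = 1.3125, p(m) = -0.0813 (−); new bracket [1.25, 1.3125]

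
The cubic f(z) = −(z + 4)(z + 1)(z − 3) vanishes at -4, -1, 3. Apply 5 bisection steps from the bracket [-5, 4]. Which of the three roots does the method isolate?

3

z = -0.5 gives f = 6.125, positive; keep [-0.5, 4]
z = 1.75 gives f = 19.765625, positive; keep [1.75, 4]
z = 2.875 gives f = 3.330078, positive; keep [2.875, 4]
z = 3.4375 gives f = -14.4392, negative; keep [2.875, 3.4375]
z = 3.15625 gives f = -4.6474, negative; keep [2.875, 3.15625]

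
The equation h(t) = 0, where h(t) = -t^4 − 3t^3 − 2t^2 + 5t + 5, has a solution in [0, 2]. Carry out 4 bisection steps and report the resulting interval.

midpoint 1: h = 4 > 0 → [1, 2]
midpoint 1.5: h = -7.1875 < 0 → [1, 1.5]
midpoint 1.25: h = -0.175781 < 0 → [1, 1.25]
midpoint 1.125: h = 2.2205 > 0 → [1.125, 1.25]

[1.125, 1.25]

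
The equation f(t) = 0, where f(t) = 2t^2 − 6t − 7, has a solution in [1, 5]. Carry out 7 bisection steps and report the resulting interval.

midpoint 3: f = -7 < 0 → [3, 5]
midpoint 4: f = 1 > 0 → [3, 4]
midpoint 3.5: f = -3.5 < 0 → [3.5, 4]
midpoint 3.75: f = -1.375 < 0 → [3.75, 4]
midpoint 3.875: f = -0.2188 < 0 → [3.875, 4]
midpoint 3.9375: f = 0.3828 > 0 → [3.875, 3.9375]
midpoint 3.90625: f = 0.0801 > 0 → [3.875, 3.90625]

[3.875, 3.90625]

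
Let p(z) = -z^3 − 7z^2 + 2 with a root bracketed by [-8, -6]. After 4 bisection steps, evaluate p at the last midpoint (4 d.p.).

midpoint -7: p = 2 > 0 → [-7, -6]
midpoint -6.5: p = -19.125 < 0 → [-7, -6.5]
midpoint -6.75: p = -9.390625 < 0 → [-7, -6.75]
midpoint -6.875: p = -3.9082 < 0 → [-7, -6.875]

-3.9082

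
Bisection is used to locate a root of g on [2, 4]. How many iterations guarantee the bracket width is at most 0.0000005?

22

Width after n steps is 2/2^n. Need 2^n ≥ 2/0.0000005 = 4000000.
2^21 = 2097152 < 4000000 ≤ 2^22 = 4194304, so n = 22.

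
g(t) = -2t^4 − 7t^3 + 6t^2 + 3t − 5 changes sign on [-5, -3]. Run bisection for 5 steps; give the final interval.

g(-4) = 15 > 0, so the root lies in [-5, -4]
g(-4.5) = -79.25 < 0, so the root lies in [-4.5, -4]
g(-4.25) = -24.523438 < 0, so the root lies in [-4.25, -4]
g(-4.125) = -3.0181 < 0, so the root lies in [-4.125, -4]
g(-4.0625) = 6.4079 > 0, so the root lies in [-4.125, -4.0625]

[-4.125, -4.0625]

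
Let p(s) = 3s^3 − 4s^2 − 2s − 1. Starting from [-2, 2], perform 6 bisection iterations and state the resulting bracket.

[1.75, 1.8125]

s = 0 gives p = -1, negative; keep [0, 2]
s = 1 gives p = -4, negative; keep [1, 2]
s = 1.5 gives p = -2.875, negative; keep [1.5, 2]
s = 1.75 gives p = -0.6719, negative; keep [1.75, 2]
s = 1.875 gives p = 0.9629, positive; keep [1.75, 1.875]
s = 1.8125 gives p = 0.0974, positive; keep [1.75, 1.8125]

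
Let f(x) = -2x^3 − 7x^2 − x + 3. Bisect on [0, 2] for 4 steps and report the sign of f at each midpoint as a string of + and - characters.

-+--

x = 1 gives f = -7, negative; keep [0, 1]
x = 0.5 gives f = 0.5, positive; keep [0.5, 1]
x = 0.75 gives f = -2.53125, negative; keep [0.5, 0.75]
x = 0.625 gives f = -0.8477, negative; keep [0.5, 0.625]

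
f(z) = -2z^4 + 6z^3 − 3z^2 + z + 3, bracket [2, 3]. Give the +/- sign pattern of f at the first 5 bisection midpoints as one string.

z = 2.5 gives f = 2.375, positive; keep [2.5, 3]
z = 2.75 gives f = -6.539062, negative; keep [2.5, 2.75]
z = 2.625 gives f = -1.480957, negative; keep [2.5, 2.625]
z = 2.5625 gives f = 0.5864, positive; keep [2.5625, 2.625]
z = 2.59375 gives f = -0.4111, negative; keep [2.5625, 2.59375]

+--+-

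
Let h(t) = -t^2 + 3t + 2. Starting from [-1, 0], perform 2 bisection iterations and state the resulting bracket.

m = -0.5, h(m) = 0.25 (+); new bracket [-1, -0.5]
m = -0.75, h(m) = -0.8125 (−); new bracket [-0.75, -0.5]

[-0.75, -0.5]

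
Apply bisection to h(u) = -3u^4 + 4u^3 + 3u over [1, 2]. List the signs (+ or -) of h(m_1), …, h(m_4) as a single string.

u = 1.5 gives h = 2.8125, positive; keep [1.5, 2]
u = 1.75 gives h = -1.449219, negative; keep [1.5, 1.75]
u = 1.625 gives h = 1.120361, positive; keep [1.625, 1.75]
u = 1.6875 gives h = -0.0433, negative; keep [1.625, 1.6875]

+-+-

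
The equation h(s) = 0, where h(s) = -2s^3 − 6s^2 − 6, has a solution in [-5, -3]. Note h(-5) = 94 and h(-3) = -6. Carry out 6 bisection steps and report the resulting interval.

h(-4) = 26 > 0, so the root lies in [-4, -3]
h(-3.5) = 6.25 > 0, so the root lies in [-3.5, -3]
h(-3.25) = -0.71875 < 0, so the root lies in [-3.5, -3.25]
h(-3.375) = 2.543 > 0, so the root lies in [-3.375, -3.25]
h(-3.3125) = 0.8579 > 0, so the root lies in [-3.3125, -3.25]
h(-3.28125) = 0.0562 > 0, so the root lies in [-3.28125, -3.25]

[-3.28125, -3.25]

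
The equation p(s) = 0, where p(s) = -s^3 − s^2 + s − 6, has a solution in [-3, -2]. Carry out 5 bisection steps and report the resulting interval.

[-2.4375, -2.40625]

s = -2.5 gives p = 0.875, positive; keep [-2.5, -2]
s = -2.25 gives p = -1.921875, negative; keep [-2.5, -2.25]
s = -2.375 gives p = -0.619141, negative; keep [-2.5, -2.375]
s = -2.4375 gives p = 0.1033, positive; keep [-2.4375, -2.375]
s = -2.40625 gives p = -0.264, negative; keep [-2.4375, -2.40625]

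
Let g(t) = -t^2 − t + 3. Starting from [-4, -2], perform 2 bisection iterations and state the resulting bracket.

[-2.5, -2]

midpoint -3: g = -3 < 0 → [-3, -2]
midpoint -2.5: g = -0.75 < 0 → [-2.5, -2]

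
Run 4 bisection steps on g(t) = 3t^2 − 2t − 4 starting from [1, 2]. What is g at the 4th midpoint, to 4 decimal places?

g(1.5) = -0.25 < 0, so the root lies in [1.5, 2]
g(1.75) = 1.6875 > 0, so the root lies in [1.5, 1.75]
g(1.625) = 0.671875 > 0, so the root lies in [1.5, 1.625]
g(1.5625) = 0.1992 > 0, so the root lies in [1.5, 1.5625]

0.1992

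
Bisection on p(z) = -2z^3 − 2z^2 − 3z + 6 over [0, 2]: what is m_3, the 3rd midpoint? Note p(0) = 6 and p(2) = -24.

0.75

m = 1, p(m) = -1 (−); new bracket [0, 1]
m = 0.5, p(m) = 3.75 (+); new bracket [0.5, 1]
m = 0.75, p(m) = 1.78125 (+); new bracket [0.75, 1]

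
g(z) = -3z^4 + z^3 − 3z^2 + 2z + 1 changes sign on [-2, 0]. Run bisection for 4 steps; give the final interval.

[-0.375, -0.25]

m = -1, g(m) = -8 (−); new bracket [-1, 0]
m = -0.5, g(m) = -1.0625 (−); new bracket [-0.5, 0]
m = -0.25, g(m) = 0.285156 (+); new bracket [-0.5, -0.25]
m = -0.375, g(m) = -0.2839 (−); new bracket [-0.375, -0.25]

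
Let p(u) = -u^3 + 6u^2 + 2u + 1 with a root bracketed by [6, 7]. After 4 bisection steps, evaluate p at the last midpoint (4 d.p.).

p(6.5) = -7.125 < 0, so the root lies in [6, 6.5]
p(6.25) = 3.734375 > 0, so the root lies in [6.25, 6.5]
p(6.375) = -1.490234 < 0, so the root lies in [6.25, 6.375]
p(6.3125) = 1.1726 > 0, so the root lies in [6.3125, 6.375]

1.1726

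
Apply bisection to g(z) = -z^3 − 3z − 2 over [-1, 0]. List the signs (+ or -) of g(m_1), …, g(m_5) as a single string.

z = -0.5 gives g = -0.375, negative; keep [-1, -0.5]
z = -0.75 gives g = 0.671875, positive; keep [-0.75, -0.5]
z = -0.625 gives g = 0.119141, positive; keep [-0.625, -0.5]
z = -0.5625 gives g = -0.1345, negative; keep [-0.625, -0.5625]
z = -0.59375 gives g = -0.0094, negative; keep [-0.625, -0.59375]

-++--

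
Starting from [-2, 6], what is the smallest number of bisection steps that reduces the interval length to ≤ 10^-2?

Width after n steps is 8/2^n. Need 2^n ≥ 8/10^-2 = 800.
2^9 = 512 < 800 ≤ 2^10 = 1024, so n = 10.

10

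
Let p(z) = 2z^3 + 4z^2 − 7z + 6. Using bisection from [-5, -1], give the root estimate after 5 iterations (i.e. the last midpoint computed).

m = -3, p(m) = 9 (+); new bracket [-5, -3]
m = -4, p(m) = -30 (−); new bracket [-4, -3]
m = -3.5, p(m) = -6.25 (−); new bracket [-3.5, -3]
m = -3.25, p(m) = 2.3438 (+); new bracket [-3.5, -3.25]
m = -3.375, p(m) = -1.6992 (−); new bracket [-3.375, -3.25]

-3.375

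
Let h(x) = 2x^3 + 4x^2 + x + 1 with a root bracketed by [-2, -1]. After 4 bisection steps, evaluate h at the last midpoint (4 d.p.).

-0.4683

midpoint -1.5: h = 1.75 > 0 → [-2, -1.5]
midpoint -1.75: h = 0.78125 > 0 → [-2, -1.75]
midpoint -1.875: h = 0.003906 > 0 → [-2, -1.875]
midpoint -1.9375: h = -0.4683 < 0 → [-1.9375, -1.875]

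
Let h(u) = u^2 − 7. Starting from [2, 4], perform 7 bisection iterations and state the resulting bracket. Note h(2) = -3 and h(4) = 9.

[2.640625, 2.65625]

m = 3, h(m) = 2 (+); new bracket [2, 3]
m = 2.5, h(m) = -0.75 (−); new bracket [2.5, 3]
m = 2.75, h(m) = 0.5625 (+); new bracket [2.5, 2.75]
m = 2.625, h(m) = -0.1094 (−); new bracket [2.625, 2.75]
m = 2.6875, h(m) = 0.2227 (+); new bracket [2.625, 2.6875]
m = 2.65625, h(m) = 0.0557 (+); new bracket [2.625, 2.65625]
m = 2.640625, h(m) = -0.0271 (−); new bracket [2.640625, 2.65625]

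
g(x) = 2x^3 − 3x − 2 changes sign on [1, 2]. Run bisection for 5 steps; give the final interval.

midpoint 1.5: g = 0.25 > 0 → [1, 1.5]
midpoint 1.25: g = -1.84375 < 0 → [1.25, 1.5]
midpoint 1.375: g = -0.925781 < 0 → [1.375, 1.5]
midpoint 1.4375: g = -0.3716 < 0 → [1.4375, 1.5]
midpoint 1.46875: g = -0.0694 < 0 → [1.46875, 1.5]

[1.46875, 1.5]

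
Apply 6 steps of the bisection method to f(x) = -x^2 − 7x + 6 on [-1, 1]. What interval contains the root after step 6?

[0.75, 0.78125]

f(0) = 6 > 0, so the root lies in [0, 1]
f(0.5) = 2.25 > 0, so the root lies in [0.5, 1]
f(0.75) = 0.1875 > 0, so the root lies in [0.75, 1]
f(0.875) = -0.8906 < 0, so the root lies in [0.75, 0.875]
f(0.8125) = -0.3477 < 0, so the root lies in [0.75, 0.8125]
f(0.78125) = -0.0791 < 0, so the root lies in [0.75, 0.78125]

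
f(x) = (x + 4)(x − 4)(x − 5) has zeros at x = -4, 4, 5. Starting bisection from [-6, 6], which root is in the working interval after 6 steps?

-4

m = 0, f(m) = 80 (+); new bracket [-6, 0]
m = -3, f(m) = 56 (+); new bracket [-6, -3]
m = -4.5, f(m) = -40.375 (−); new bracket [-4.5, -3]
m = -3.75, f(m) = 16.9531 (+); new bracket [-4.5, -3.75]
m = -4.125, f(m) = -9.2676 (−); new bracket [-4.125, -3.75]
m = -3.9375, f(m) = 4.4338 (+); new bracket [-4.125, -3.9375]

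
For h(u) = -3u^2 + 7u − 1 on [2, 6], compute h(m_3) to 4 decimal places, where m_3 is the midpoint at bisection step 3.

u = 4 gives h = -21, negative; keep [2, 4]
u = 3 gives h = -7, negative; keep [2, 3]
u = 2.5 gives h = -2.25, negative; keep [2, 2.5]

-2.2500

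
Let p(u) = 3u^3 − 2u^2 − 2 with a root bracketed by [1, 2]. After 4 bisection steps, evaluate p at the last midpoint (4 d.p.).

midpoint 1.5: p = 3.625 > 0 → [1, 1.5]
midpoint 1.25: p = 0.734375 > 0 → [1, 1.25]
midpoint 1.125: p = -0.259766 < 0 → [1.125, 1.25]
midpoint 1.1875: p = 0.2034 > 0 → [1.125, 1.1875]

0.2034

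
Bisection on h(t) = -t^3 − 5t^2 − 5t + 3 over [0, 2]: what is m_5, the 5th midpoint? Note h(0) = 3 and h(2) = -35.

0.4375

m = 1, h(m) = -8 (−); new bracket [0, 1]
m = 0.5, h(m) = -0.875 (−); new bracket [0, 0.5]
m = 0.25, h(m) = 1.421875 (+); new bracket [0.25, 0.5]
m = 0.375, h(m) = 0.3691 (+); new bracket [0.375, 0.5]
m = 0.4375, h(m) = -0.2283 (−); new bracket [0.375, 0.4375]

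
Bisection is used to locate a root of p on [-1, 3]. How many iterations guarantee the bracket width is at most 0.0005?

Width after n steps is 4/2^n. Need 2^n ≥ 4/0.0005 = 8000.
2^12 = 4096 < 8000 ≤ 2^13 = 8192, so n = 13.

13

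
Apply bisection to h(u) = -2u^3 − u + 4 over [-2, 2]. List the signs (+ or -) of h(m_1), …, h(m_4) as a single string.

m = 0, h(m) = 4 (+); new bracket [0, 2]
m = 1, h(m) = 1 (+); new bracket [1, 2]
m = 1.5, h(m) = -4.25 (−); new bracket [1, 1.5]
m = 1.25, h(m) = -1.1562 (−); new bracket [1, 1.25]

++--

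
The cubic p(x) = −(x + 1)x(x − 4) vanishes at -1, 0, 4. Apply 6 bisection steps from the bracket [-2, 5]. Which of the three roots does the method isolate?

4

x = 1.5 gives p = 9.375, positive; keep [1.5, 5]
x = 3.25 gives p = 10.359375, positive; keep [3.25, 5]
x = 4.125 gives p = -2.642578, negative; keep [3.25, 4.125]
x = 3.6875 gives p = 5.4016, positive; keep [3.6875, 4.125]
x = 3.90625 gives p = 1.7967, positive; keep [3.90625, 4.125]
x = 4.015625 gives p = -0.3147, negative; keep [3.90625, 4.015625]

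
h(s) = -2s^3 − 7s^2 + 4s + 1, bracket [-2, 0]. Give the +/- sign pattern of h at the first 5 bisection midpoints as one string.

---++

m = -1, h(m) = -8 (−); new bracket [-1, 0]
m = -0.5, h(m) = -2.5 (−); new bracket [-0.5, 0]
m = -0.25, h(m) = -0.40625 (−); new bracket [-0.25, 0]
m = -0.125, h(m) = 0.3945 (+); new bracket [-0.25, -0.125]
m = -0.1875, h(m) = 0.0171 (+); new bracket [-0.25, -0.1875]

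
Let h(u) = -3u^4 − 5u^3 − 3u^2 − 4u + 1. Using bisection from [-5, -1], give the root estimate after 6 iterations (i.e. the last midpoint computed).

-1.6875

u = -3 gives h = -122, negative; keep [-3, -1]
u = -2 gives h = -11, negative; keep [-2, -1]
u = -1.5 gives h = 1.9375, positive; keep [-2, -1.5]
u = -1.75 gives h = -2.5273, negative; keep [-1.75, -1.5]
u = -1.625 gives h = 0.1145, positive; keep [-1.75, -1.625]
u = -1.6875 gives h = -1.0933, negative; keep [-1.6875, -1.625]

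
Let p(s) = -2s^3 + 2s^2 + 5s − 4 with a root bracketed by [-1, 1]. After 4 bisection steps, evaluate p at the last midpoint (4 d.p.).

-0.5820

midpoint 0: p = -4 < 0 → [0, 1]
midpoint 0.5: p = -1.25 < 0 → [0.5, 1]
midpoint 0.75: p = 0.03125 > 0 → [0.5, 0.75]
midpoint 0.625: p = -0.582 < 0 → [0.625, 0.75]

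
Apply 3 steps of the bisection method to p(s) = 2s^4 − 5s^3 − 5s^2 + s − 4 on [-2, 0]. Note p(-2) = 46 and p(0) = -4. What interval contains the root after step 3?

[-1.25, -1]

s = -1 gives p = -3, negative; keep [-2, -1]
s = -1.5 gives p = 10.25, positive; keep [-1.5, -1]
s = -1.25 gives p = 1.585938, positive; keep [-1.25, -1]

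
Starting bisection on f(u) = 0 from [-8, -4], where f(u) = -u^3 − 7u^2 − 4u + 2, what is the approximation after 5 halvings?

-6.375

f(-6) = -10 < 0, so the root lies in [-8, -6]
f(-7) = 30 > 0, so the root lies in [-7, -6]
f(-6.5) = 6.875 > 0, so the root lies in [-6.5, -6]
f(-6.25) = -2.2969 < 0, so the root lies in [-6.5, -6.25]
f(-6.375) = 2.0996 > 0, so the root lies in [-6.375, -6.25]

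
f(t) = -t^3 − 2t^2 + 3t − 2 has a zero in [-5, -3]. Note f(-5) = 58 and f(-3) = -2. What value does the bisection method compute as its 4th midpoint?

-3.125

t = -4 gives f = 18, positive; keep [-4, -3]
t = -3.5 gives f = 5.875, positive; keep [-3.5, -3]
t = -3.25 gives f = 1.453125, positive; keep [-3.25, -3]
t = -3.125 gives f = -0.3887, negative; keep [-3.25, -3.125]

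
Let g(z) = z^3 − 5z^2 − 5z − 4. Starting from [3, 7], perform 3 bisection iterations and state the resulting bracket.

[5.5, 6]

m = 5, g(m) = -29 (−); new bracket [5, 7]
m = 6, g(m) = 2 (+); new bracket [5, 6]
m = 5.5, g(m) = -16.375 (−); new bracket [5.5, 6]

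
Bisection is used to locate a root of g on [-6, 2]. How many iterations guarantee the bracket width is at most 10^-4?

17

Width after n steps is 8/2^n. Need 2^n ≥ 8/10^-4 = 80000.
2^16 = 65536 < 80000 ≤ 2^17 = 131072, so n = 17.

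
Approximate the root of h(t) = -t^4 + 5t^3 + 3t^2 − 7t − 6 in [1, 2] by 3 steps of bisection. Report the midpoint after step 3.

1.375

midpoint 1.5: h = 2.0625 > 0 → [1, 1.5]
midpoint 1.25: h = -2.738281 < 0 → [1.25, 1.5]
midpoint 1.375: h = -0.529541 < 0 → [1.375, 1.5]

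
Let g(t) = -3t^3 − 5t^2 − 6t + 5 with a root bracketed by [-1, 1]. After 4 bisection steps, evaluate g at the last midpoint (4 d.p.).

m = 0, g(m) = 5 (+); new bracket [0, 1]
m = 0.5, g(m) = 0.375 (+); new bracket [0.5, 1]
m = 0.75, g(m) = -3.578125 (−); new bracket [0.5, 0.75]
m = 0.625, g(m) = -1.4355 (−); new bracket [0.5, 0.625]

-1.4355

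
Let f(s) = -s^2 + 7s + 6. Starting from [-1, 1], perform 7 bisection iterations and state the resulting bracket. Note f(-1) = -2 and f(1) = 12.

[-0.78125, -0.765625]

s = 0 gives f = 6, positive; keep [-1, 0]
s = -0.5 gives f = 2.25, positive; keep [-1, -0.5]
s = -0.75 gives f = 0.1875, positive; keep [-1, -0.75]
s = -0.875 gives f = -0.8906, negative; keep [-0.875, -0.75]
s = -0.8125 gives f = -0.3477, negative; keep [-0.8125, -0.75]
s = -0.78125 gives f = -0.0791, negative; keep [-0.78125, -0.75]
s = -0.765625 gives f = 0.0544, positive; keep [-0.78125, -0.765625]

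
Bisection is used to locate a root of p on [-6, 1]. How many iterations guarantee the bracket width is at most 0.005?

11

Width after n steps is 7/2^n. Need 2^n ≥ 7/0.005 = 1400.
2^10 = 1024 < 1400 ≤ 2^11 = 2048, so n = 11.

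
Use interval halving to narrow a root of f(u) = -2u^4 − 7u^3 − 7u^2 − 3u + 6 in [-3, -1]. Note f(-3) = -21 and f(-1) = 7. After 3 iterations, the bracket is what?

f(-2) = 8 > 0, so the root lies in [-3, -2]
f(-2.5) = 1 > 0, so the root lies in [-3, -2.5]
f(-2.75) = -7.492188 < 0, so the root lies in [-2.75, -2.5]

[-2.75, -2.5]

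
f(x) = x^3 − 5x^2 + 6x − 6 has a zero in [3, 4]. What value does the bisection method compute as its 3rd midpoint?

x = 3.5 gives f = -3.375, negative; keep [3.5, 4]
x = 3.75 gives f = -1.078125, negative; keep [3.75, 4]
x = 3.875 gives f = 0.357422, positive; keep [3.75, 3.875]

3.875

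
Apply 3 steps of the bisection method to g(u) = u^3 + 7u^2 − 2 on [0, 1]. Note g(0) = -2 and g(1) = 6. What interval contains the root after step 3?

[0.5, 0.625]

m = 0.5, g(m) = -0.125 (−); new bracket [0.5, 1]
m = 0.75, g(m) = 2.359375 (+); new bracket [0.5, 0.75]
m = 0.625, g(m) = 0.978516 (+); new bracket [0.5, 0.625]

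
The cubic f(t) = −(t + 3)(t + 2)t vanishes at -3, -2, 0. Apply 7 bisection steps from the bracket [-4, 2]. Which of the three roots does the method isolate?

t = -1 gives f = 2, positive; keep [-1, 2]
t = 0.5 gives f = -4.375, negative; keep [-1, 0.5]
t = -0.25 gives f = 1.203125, positive; keep [-0.25, 0.5]
t = 0.125 gives f = -0.8301, negative; keep [-0.25, 0.125]
t = -0.0625 gives f = 0.3557, positive; keep [-0.0625, 0.125]
t = 0.03125 gives f = -0.1924, negative; keep [-0.0625, 0.03125]
t = -0.015625 gives f = 0.0925, positive; keep [-0.015625, 0.03125]

0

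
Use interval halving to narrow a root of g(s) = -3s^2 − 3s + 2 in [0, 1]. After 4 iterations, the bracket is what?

[0.4375, 0.5]

midpoint 0.5: g = -0.25 < 0 → [0, 0.5]
midpoint 0.25: g = 1.0625 > 0 → [0.25, 0.5]
midpoint 0.375: g = 0.453125 > 0 → [0.375, 0.5]
midpoint 0.4375: g = 0.1133 > 0 → [0.4375, 0.5]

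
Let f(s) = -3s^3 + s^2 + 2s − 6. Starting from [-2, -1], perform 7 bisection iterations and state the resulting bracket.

[-1.3203125, -1.3125]

f(-1.5) = 3.375 > 0, so the root lies in [-1.5, -1]
f(-1.25) = -1.078125 < 0, so the root lies in [-1.5, -1.25]
f(-1.375) = 0.939453 > 0, so the root lies in [-1.375, -1.25]
f(-1.3125) = -0.1194 < 0, so the root lies in [-1.375, -1.3125]
f(-1.34375) = 0.3972 > 0, so the root lies in [-1.34375, -1.3125]
f(-1.328125) = 0.1358 > 0, so the root lies in [-1.328125, -1.3125]
f(-1.3203125) = 0.0074 > 0, so the root lies in [-1.3203125, -1.3125]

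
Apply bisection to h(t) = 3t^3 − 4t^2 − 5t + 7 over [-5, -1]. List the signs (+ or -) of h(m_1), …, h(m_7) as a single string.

m = -3, h(m) = -95 (−); new bracket [-3, -1]
m = -2, h(m) = -23 (−); new bracket [-2, -1]
m = -1.5, h(m) = -4.625 (−); new bracket [-1.5, -1]
m = -1.25, h(m) = 1.1406 (+); new bracket [-1.5, -1.25]
m = -1.375, h(m) = -1.4863 (−); new bracket [-1.375, -1.25]
m = -1.3125, h(m) = -0.1111 (−); new bracket [-1.3125, -1.25]
m = -1.28125, h(m) = 0.5299 (+); new bracket [-1.3125, -1.28125]

---+--+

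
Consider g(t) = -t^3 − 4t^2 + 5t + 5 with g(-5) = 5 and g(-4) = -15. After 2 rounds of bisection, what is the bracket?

[-5, -4.75]

g(-4.5) = -7.375 < 0, so the root lies in [-5, -4.5]
g(-4.75) = -1.828125 < 0, so the root lies in [-5, -4.75]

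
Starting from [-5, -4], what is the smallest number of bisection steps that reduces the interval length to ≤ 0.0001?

Width after n steps is 1/2^n. Need 2^n ≥ 1/0.0001 = 10000.
2^13 = 8192 < 10000 ≤ 2^14 = 16384, so n = 14.

14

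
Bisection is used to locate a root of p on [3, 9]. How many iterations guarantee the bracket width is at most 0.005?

Width after n steps is 6/2^n. Need 2^n ≥ 6/0.005 = 1200.
2^10 = 1024 < 1200 ≤ 2^11 = 2048, so n = 11.

11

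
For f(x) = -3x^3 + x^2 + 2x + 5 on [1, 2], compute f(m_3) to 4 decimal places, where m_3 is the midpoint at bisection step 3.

f(1.5) = 0.125 > 0, so the root lies in [1.5, 2]
f(1.75) = -4.515625 < 0, so the root lies in [1.5, 1.75]
f(1.625) = -1.982422 < 0, so the root lies in [1.5, 1.625]

-1.9824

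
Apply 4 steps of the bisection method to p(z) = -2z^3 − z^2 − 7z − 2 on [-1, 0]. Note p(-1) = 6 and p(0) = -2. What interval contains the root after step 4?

[-0.3125, -0.25]

z = -0.5 gives p = 1.5, positive; keep [-0.5, 0]
z = -0.25 gives p = -0.28125, negative; keep [-0.5, -0.25]
z = -0.375 gives p = 0.589844, positive; keep [-0.375, -0.25]
z = -0.3125 gives p = 0.1509, positive; keep [-0.3125, -0.25]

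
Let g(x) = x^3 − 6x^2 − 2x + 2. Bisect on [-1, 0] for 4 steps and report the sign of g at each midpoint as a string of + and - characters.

g(-0.5) = 1.375 > 0, so the root lies in [-1, -0.5]
g(-0.75) = -0.296875 < 0, so the root lies in [-0.75, -0.5]
g(-0.625) = 0.662109 > 0, so the root lies in [-0.75, -0.625]
g(-0.6875) = 0.2141 > 0, so the root lies in [-0.75, -0.6875]

+-++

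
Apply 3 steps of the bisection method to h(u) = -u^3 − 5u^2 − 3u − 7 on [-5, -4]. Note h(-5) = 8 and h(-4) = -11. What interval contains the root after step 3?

[-4.75, -4.625]

u = -4.5 gives h = -3.625, negative; keep [-5, -4.5]
u = -4.75 gives h = 1.609375, positive; keep [-4.75, -4.5]
u = -4.625 gives h = -1.146484, negative; keep [-4.75, -4.625]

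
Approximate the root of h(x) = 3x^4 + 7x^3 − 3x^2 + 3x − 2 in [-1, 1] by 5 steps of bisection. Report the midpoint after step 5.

0.5625

midpoint 0: h = -2 < 0 → [0, 1]
midpoint 0.5: h = -0.1875 < 0 → [0.5, 1]
midpoint 0.75: h = 2.464844 > 0 → [0.5, 0.75]
midpoint 0.625: h = 0.8699 > 0 → [0.5, 0.625]
midpoint 0.5625: h = 0.2845 > 0 → [0.5, 0.5625]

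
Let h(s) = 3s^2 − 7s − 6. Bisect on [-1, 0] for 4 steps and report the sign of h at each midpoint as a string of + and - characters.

m = -0.5, h(m) = -1.75 (−); new bracket [-1, -0.5]
m = -0.75, h(m) = 0.9375 (+); new bracket [-0.75, -0.5]
m = -0.625, h(m) = -0.453125 (−); new bracket [-0.75, -0.625]
m = -0.6875, h(m) = 0.2305 (+); new bracket [-0.6875, -0.625]

-+-+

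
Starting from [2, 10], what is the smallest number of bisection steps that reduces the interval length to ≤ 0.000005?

Width after n steps is 8/2^n. Need 2^n ≥ 8/0.000005 = 1600000.
2^20 = 1048576 < 1600000 ≤ 2^21 = 2097152, so n = 21.

21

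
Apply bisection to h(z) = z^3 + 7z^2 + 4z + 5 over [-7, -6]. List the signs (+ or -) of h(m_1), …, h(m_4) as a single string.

m = -6.5, h(m) = 0.125 (+); new bracket [-7, -6.5]
m = -6.75, h(m) = -10.609375 (−); new bracket [-6.75, -6.5]
m = -6.625, h(m) = -5.041016 (−); new bracket [-6.625, -6.5]
m = -6.5625, h(m) = -2.4084 (−); new bracket [-6.5625, -6.5]

+---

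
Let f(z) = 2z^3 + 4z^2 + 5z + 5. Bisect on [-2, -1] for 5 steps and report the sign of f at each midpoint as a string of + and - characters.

m = -1.5, f(m) = -0.25 (−); new bracket [-1.5, -1]
m = -1.25, f(m) = 1.09375 (+); new bracket [-1.5, -1.25]
m = -1.375, f(m) = 0.488281 (+); new bracket [-1.5, -1.375]
m = -1.4375, f(m) = 0.1372 (+); new bracket [-1.5, -1.4375]
m = -1.46875, f(m) = -0.0517 (−); new bracket [-1.46875, -1.4375]

-+++-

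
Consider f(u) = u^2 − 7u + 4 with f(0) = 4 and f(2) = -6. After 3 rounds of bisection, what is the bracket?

[0.5, 0.75]

f(1) = -2 < 0, so the root lies in [0, 1]
f(0.5) = 0.75 > 0, so the root lies in [0.5, 1]
f(0.75) = -0.6875 < 0, so the root lies in [0.5, 0.75]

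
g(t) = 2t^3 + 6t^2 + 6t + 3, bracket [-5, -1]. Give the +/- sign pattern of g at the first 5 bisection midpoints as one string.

midpoint -3: g = -15 < 0 → [-3, -1]
midpoint -2: g = -1 < 0 → [-2, -1]
midpoint -1.5: g = 0.75 > 0 → [-2, -1.5]
midpoint -1.75: g = 0.1562 > 0 → [-2, -1.75]
midpoint -1.875: g = -0.3398 < 0 → [-1.875, -1.75]

--++-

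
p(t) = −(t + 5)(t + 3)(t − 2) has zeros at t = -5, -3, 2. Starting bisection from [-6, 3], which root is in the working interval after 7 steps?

2

t = -1.5 gives p = 18.375, positive; keep [-1.5, 3]
t = 0.75 gives p = 26.953125, positive; keep [0.75, 3]
t = 1.875 gives p = 4.189453, positive; keep [1.875, 3]
t = 2.4375 gives p = -17.6931, negative; keep [1.875, 2.4375]
t = 2.15625 gives p = -5.7655, negative; keep [1.875, 2.15625]
t = 2.015625 gives p = -0.5498, negative; keep [1.875, 2.015625]
t = 1.9453125 gives p = 1.8783, positive; keep [1.9453125, 2.015625]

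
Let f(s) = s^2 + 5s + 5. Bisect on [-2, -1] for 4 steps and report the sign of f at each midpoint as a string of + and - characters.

midpoint -1.5: f = -0.25 < 0 → [-1.5, -1]
midpoint -1.25: f = 0.3125 > 0 → [-1.5, -1.25]
midpoint -1.375: f = 0.015625 > 0 → [-1.5, -1.375]
midpoint -1.4375: f = -0.1211 < 0 → [-1.4375, -1.375]

-++-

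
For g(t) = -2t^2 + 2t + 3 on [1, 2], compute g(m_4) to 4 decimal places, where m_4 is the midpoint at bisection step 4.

0.0547

g(1.5) = 1.5 > 0, so the root lies in [1.5, 2]
g(1.75) = 0.375 > 0, so the root lies in [1.75, 2]
g(1.875) = -0.28125 < 0, so the root lies in [1.75, 1.875]
g(1.8125) = 0.0547 > 0, so the root lies in [1.8125, 1.875]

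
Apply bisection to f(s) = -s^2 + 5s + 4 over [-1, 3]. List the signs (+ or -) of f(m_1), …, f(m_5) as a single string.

+++-+

s = 1 gives f = 8, positive; keep [-1, 1]
s = 0 gives f = 4, positive; keep [-1, 0]
s = -0.5 gives f = 1.25, positive; keep [-1, -0.5]
s = -0.75 gives f = -0.3125, negative; keep [-0.75, -0.5]
s = -0.625 gives f = 0.4844, positive; keep [-0.75, -0.625]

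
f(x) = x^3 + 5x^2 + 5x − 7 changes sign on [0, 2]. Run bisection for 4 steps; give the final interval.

[0.75, 0.875]

f(1) = 4 > 0, so the root lies in [0, 1]
f(0.5) = -3.125 < 0, so the root lies in [0.5, 1]
f(0.75) = -0.015625 < 0, so the root lies in [0.75, 1]
f(0.875) = 1.873 > 0, so the root lies in [0.75, 0.875]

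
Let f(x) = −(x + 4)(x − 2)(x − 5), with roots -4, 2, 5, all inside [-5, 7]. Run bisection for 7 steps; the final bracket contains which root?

x = 1 gives f = -20, negative; keep [-5, 1]
x = -2 gives f = -56, negative; keep [-5, -2]
x = -3.5 gives f = -23.375, negative; keep [-5, -3.5]
x = -4.25 gives f = 14.4531, positive; keep [-4.25, -3.5]
x = -3.875 gives f = -6.5176, negative; keep [-4.25, -3.875]
x = -4.0625 gives f = 3.4338, positive; keep [-4.0625, -3.875]
x = -3.96875 gives f = -1.6729, negative; keep [-4.0625, -3.96875]

-4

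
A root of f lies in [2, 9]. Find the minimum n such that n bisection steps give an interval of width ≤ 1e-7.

27

Width after n steps is 7/2^n. Need 2^n ≥ 7/1e-7 = 70000000.
2^26 = 67108864 < 70000000 ≤ 2^27 = 134217728, so n = 27.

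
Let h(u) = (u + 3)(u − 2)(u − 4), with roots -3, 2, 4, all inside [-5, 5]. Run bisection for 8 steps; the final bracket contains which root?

h(0) = 24 > 0, so the root lies in [-5, 0]
h(-2.5) = 14.625 > 0, so the root lies in [-5, -2.5]
h(-3.75) = -33.421875 < 0, so the root lies in [-3.75, -2.5]
h(-3.125) = -4.5645 < 0, so the root lies in [-3.125, -2.5]
h(-2.8125) = 6.1472 > 0, so the root lies in [-3.125, -2.8125]
h(-2.96875) = 1.0821 > 0, so the root lies in [-3.125, -2.96875]
h(-3.046875) = -1.6671 < 0, so the root lies in [-3.046875, -2.96875]
h(-3.0078125) = -0.2742 < 0, so the root lies in [-3.0078125, -2.96875]

-3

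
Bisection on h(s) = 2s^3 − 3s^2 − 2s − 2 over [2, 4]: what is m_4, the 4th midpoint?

2.125

midpoint 3: h = 19 > 0 → [2, 3]
midpoint 2.5: h = 5.5 > 0 → [2, 2.5]
midpoint 2.25: h = 1.09375 > 0 → [2, 2.25]
midpoint 2.125: h = -0.6055 < 0 → [2.125, 2.25]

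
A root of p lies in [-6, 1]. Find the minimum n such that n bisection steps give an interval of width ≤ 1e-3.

Width after n steps is 7/2^n. Need 2^n ≥ 7/1e-3 = 7000.
2^12 = 4096 < 7000 ≤ 2^13 = 8192, so n = 13.

13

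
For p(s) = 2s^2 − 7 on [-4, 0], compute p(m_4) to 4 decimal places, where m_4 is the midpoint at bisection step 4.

-0.8750

s = -2 gives p = 1, positive; keep [-2, 0]
s = -1 gives p = -5, negative; keep [-2, -1]
s = -1.5 gives p = -2.5, negative; keep [-2, -1.5]
s = -1.75 gives p = -0.875, negative; keep [-2, -1.75]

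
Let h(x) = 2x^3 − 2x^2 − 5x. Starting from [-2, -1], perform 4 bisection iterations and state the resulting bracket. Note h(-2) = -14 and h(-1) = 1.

[-1.1875, -1.125]

h(-1.5) = -3.75 < 0, so the root lies in [-1.5, -1]
h(-1.25) = -0.78125 < 0, so the root lies in [-1.25, -1]
h(-1.125) = 0.246094 > 0, so the root lies in [-1.25, -1.125]
h(-1.1875) = -0.2319 < 0, so the root lies in [-1.1875, -1.125]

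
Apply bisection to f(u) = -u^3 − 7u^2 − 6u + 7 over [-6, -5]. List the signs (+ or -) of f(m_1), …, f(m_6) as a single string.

u = -5.5 gives f = -5.375, negative; keep [-6, -5.5]
u = -5.75 gives f = 0.171875, positive; keep [-5.75, -5.5]
u = -5.625 gives f = -2.755859, negative; keep [-5.75, -5.625]
u = -5.6875 gives f = -1.3313, negative; keep [-5.75, -5.6875]
u = -5.71875 gives f = -0.5896, negative; keep [-5.75, -5.71875]
u = -5.734375 gives f = -0.2114, negative; keep [-5.75, -5.734375]

-+----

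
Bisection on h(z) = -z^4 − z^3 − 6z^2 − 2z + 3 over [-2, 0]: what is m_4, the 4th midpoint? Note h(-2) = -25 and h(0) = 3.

h(-1) = -1 < 0, so the root lies in [-1, 0]
h(-0.5) = 2.5625 > 0, so the root lies in [-1, -0.5]
h(-0.75) = 1.230469 > 0, so the root lies in [-1, -0.75]
h(-0.875) = 0.24 > 0, so the root lies in [-1, -0.875]

-0.875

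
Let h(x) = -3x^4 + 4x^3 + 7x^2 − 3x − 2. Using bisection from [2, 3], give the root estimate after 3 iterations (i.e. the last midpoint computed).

h(2.5) = -20.4375 < 0, so the root lies in [2, 2.5]
h(2.25) = -4.636719 < 0, so the root lies in [2, 2.25]
h(2.125) = 0.44458 > 0, so the root lies in [2.125, 2.25]

2.125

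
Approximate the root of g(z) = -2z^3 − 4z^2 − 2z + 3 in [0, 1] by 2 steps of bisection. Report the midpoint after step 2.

midpoint 0.5: g = 0.75 > 0 → [0.5, 1]
midpoint 0.75: g = -1.59375 < 0 → [0.5, 0.75]

0.75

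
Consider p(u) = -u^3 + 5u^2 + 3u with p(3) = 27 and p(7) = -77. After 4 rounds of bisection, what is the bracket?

u = 5 gives p = 15, positive; keep [5, 7]
u = 6 gives p = -18, negative; keep [5, 6]
u = 5.5 gives p = 1.375, positive; keep [5.5, 6]
u = 5.75 gives p = -7.5469, negative; keep [5.5, 5.75]

[5.5, 5.75]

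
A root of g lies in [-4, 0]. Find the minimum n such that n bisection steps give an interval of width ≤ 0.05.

Width after n steps is 4/2^n. Need 2^n ≥ 4/0.05 = 80.
2^6 = 64 < 80 ≤ 2^7 = 128, so n = 7.

7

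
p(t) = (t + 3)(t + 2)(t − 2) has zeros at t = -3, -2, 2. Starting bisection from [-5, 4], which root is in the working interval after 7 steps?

2

p(-0.5) = -9.375 < 0, so the root lies in [-0.5, 4]
p(1.75) = -4.453125 < 0, so the root lies in [1.75, 4]
p(2.875) = 25.060547 > 0, so the root lies in [1.75, 2.875]
p(2.3125) = 7.1594 > 0, so the root lies in [1.75, 2.3125]
p(2.03125) = 0.6338 > 0, so the root lies in [1.75, 2.03125]
p(1.890625) = -2.0811 < 0, so the root lies in [1.890625, 2.03125]
p(1.9609375) = -0.7676 < 0, so the root lies in [1.9609375, 2.03125]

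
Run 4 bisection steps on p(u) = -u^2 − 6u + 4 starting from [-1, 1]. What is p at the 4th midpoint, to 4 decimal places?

midpoint 0: p = 4 > 0 → [0, 1]
midpoint 0.5: p = 0.75 > 0 → [0.5, 1]
midpoint 0.75: p = -1.0625 < 0 → [0.5, 0.75]
midpoint 0.625: p = -0.1406 < 0 → [0.5, 0.625]

-0.1406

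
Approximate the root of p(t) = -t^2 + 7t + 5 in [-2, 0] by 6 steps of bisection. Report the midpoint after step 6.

midpoint -1: p = -3 < 0 → [-1, 0]
midpoint -0.5: p = 1.25 > 0 → [-1, -0.5]
midpoint -0.75: p = -0.8125 < 0 → [-0.75, -0.5]
midpoint -0.625: p = 0.2344 > 0 → [-0.75, -0.625]
midpoint -0.6875: p = -0.2852 < 0 → [-0.6875, -0.625]
midpoint -0.65625: p = -0.0244 < 0 → [-0.65625, -0.625]

-0.65625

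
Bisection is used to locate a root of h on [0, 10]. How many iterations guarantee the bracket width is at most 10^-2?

Width after n steps is 10/2^n. Need 2^n ≥ 10/10^-2 = 1000.
2^9 = 512 < 1000 ≤ 2^10 = 1024, so n = 10.

10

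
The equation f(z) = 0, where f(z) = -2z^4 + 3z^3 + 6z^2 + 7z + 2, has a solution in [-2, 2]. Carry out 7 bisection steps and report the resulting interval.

[-0.40625, -0.375]

z = 0 gives f = 2, positive; keep [-2, 0]
z = -1 gives f = -4, negative; keep [-1, 0]
z = -0.5 gives f = -0.5, negative; keep [-0.5, 0]
z = -0.25 gives f = 0.5703, positive; keep [-0.5, -0.25]
z = -0.375 gives f = 0.021, positive; keep [-0.5, -0.375]
z = -0.4375 gives f = -0.2386, negative; keep [-0.4375, -0.375]
z = -0.40625 gives f = -0.1091, negative; keep [-0.40625, -0.375]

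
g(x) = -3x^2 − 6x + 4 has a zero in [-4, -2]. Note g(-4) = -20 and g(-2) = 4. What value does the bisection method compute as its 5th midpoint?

g(-3) = -5 < 0, so the root lies in [-3, -2]
g(-2.5) = 0.25 > 0, so the root lies in [-3, -2.5]
g(-2.75) = -2.1875 < 0, so the root lies in [-2.75, -2.5]
g(-2.625) = -0.9219 < 0, so the root lies in [-2.625, -2.5]
g(-2.5625) = -0.3242 < 0, so the root lies in [-2.5625, -2.5]

-2.5625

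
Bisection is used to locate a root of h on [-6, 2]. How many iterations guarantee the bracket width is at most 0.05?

8

Width after n steps is 8/2^n. Need 2^n ≥ 8/0.05 = 160.
2^7 = 128 < 160 ≤ 2^8 = 256, so n = 8.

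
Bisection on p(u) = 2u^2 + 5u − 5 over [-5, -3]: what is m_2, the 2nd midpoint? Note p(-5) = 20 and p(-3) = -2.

-3.5

p(-4) = 7 > 0, so the root lies in [-4, -3]
p(-3.5) = 2 > 0, so the root lies in [-3.5, -3]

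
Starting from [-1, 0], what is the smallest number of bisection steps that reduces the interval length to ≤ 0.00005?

Width after n steps is 1/2^n. Need 2^n ≥ 1/0.00005 = 20000.
2^14 = 16384 < 20000 ≤ 2^15 = 32768, so n = 15.

15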